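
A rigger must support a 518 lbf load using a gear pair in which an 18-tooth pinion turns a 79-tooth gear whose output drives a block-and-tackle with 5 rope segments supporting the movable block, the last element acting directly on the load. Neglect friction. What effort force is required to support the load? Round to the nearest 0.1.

Gear pair MA = 79/18 = 4.3889.
Block-and-tackle MA = number of supporting rope parts = 5.
Combined ideal MA = 4.3889 × 5 = 21.944.
Effort = load / MA = 518 / 21.944 = 23.605 lbf.

23.6 lbf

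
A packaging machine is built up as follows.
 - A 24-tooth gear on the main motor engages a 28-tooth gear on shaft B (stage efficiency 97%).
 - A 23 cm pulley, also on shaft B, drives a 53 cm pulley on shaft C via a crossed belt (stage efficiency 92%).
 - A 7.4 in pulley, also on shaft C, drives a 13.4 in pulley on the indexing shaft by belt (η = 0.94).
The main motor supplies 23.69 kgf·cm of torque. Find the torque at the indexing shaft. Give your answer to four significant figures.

After the gear mesh (28/24): 23.69 × 1.1667 × 0.97 = 26.809 kgf·cm
After the belt (53/23): 26.809 × 2.3043 × 0.92 = 56.835 kgf·cm
After the belt (13.4/7.4): 56.835 × 1.8108 × 0.94 = 96.743 kgf·cm

96.74 kgf·cm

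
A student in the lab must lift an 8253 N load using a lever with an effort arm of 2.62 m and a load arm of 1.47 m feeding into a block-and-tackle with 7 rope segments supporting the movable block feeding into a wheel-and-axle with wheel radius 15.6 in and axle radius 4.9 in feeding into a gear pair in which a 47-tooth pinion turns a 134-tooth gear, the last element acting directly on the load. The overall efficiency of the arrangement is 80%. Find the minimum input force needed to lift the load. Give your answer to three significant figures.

91.1 N

Lever MA = effort arm / load arm = 2.62/1.47 = 1.7823.
Block-and-tackle MA = number of supporting rope parts = 7.
Wheel-and-axle MA = R/r = 15.6/4.9 = 3.1837.
Gear pair MA = 134/47 = 2.8511.
Combined ideal MA = 1.7823 × 7 × 3.1837 × 2.8511 = 113.24.
Actual MA = 113.24 × 0.80 = 90.596.
Effort = load / actual MA = 8253 / 90.596 = 91.097 N.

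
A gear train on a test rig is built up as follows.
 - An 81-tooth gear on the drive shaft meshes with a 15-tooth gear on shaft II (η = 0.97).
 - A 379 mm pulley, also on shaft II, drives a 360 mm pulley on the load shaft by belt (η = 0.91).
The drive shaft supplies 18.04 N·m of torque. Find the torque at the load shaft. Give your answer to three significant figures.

gear mesh 15/81 = 0.18519 → τ = 18.04·0.18519·0.97 = 3.2405 N·m
belt 360/379 = 0.94987 → τ = 3.2405·0.94987·0.91 = 2.801 N·m

2.80 N·m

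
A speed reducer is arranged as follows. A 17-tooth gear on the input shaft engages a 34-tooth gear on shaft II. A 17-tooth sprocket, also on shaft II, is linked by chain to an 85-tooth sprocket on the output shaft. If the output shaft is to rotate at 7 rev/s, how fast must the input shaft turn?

Overall ratio R = 2 × 5 = 10.
Required input speed = output speed × R = 7 × 10 = 70 rev/s.

70 rev/s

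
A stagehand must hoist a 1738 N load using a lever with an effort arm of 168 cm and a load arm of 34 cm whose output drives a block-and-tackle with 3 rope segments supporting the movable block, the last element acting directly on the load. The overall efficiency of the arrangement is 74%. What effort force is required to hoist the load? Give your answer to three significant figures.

158 N

Lever MA = effort arm / load arm = 168/34 = 4.9412.
Block-and-tackle MA = number of supporting rope parts = 3.
Combined ideal MA = 4.9412 × 3 = 14.824.
Actual MA = 14.824 × 0.74 = 10.969.
Effort = load / actual MA = 1738 / 10.969 = 158.44 N.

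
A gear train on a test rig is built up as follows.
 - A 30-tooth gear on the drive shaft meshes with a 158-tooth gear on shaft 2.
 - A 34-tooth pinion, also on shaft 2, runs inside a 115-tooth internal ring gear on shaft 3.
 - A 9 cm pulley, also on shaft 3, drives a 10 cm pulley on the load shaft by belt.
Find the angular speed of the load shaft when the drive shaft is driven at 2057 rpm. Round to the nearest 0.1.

103.9 rpm

Gear mesh: ratio = 158/30 = 5.2667, so shaft 2 turns at 2057 / 5.2667 = 390.57 rpm.
Internal gear: ratio = 115/34 = 3.3824, so shaft 3 turns at 390.57 / 3.3824 = 115.47 rpm.
Belt: ratio = 10/9 = 1.1111, so the load shaft turns at 115.47 / 1.1111 = 103.93 rpm.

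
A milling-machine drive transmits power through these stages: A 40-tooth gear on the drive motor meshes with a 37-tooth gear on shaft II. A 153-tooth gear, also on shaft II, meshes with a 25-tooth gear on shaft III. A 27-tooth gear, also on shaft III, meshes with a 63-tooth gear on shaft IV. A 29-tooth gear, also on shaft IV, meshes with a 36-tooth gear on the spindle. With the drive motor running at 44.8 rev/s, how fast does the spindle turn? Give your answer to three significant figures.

Gear mesh: ratio = 37/40 = 0.925, so shaft II turns at 44.8 / 0.925 = 48.432 rev/s.
Gear mesh: ratio = 25/153 = 0.1634, so shaft III turns at 48.432 / 0.1634 = 296.41 rev/s.
Gear mesh: ratio = 63/27 = 2.3333, so shaft IV turns at 296.41 / 2.3333 = 127.03 rev/s.
Gear mesh: ratio = 36/29 = 1.2414, so the spindle turns at 127.03 / 1.2414 = 102.33 rev/s.

102 rev/s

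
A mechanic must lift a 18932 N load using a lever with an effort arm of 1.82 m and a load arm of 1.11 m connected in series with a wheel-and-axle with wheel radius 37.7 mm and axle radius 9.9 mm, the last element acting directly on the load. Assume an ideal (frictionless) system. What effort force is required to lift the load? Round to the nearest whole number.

Lever MA = effort arm / load arm = 1.82/1.11 = 1.6396.
Wheel-and-axle MA = R/r = 37.7/9.9 = 3.8081.
Combined ideal MA = 1.6396 × 3.8081 = 6.2439.
Effort = load / MA = 18932 / 6.2439 = 3032.1 N.

3032 N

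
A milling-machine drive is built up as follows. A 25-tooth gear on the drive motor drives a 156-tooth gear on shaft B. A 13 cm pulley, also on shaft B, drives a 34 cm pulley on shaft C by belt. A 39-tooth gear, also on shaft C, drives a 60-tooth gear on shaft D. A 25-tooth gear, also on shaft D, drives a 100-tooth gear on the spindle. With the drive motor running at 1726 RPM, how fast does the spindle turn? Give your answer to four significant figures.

gear mesh 156/25 = 6.24 → 1726/6.24 = 276.6 RPM
belt 34/13 = 2.6154 → 276.6/2.6154 = 105.76 RPM
gear mesh 60/39 = 1.5385 → 105.76/1.5385 = 68.744 RPM
gear mesh 100/25 = 4 → 68.744/4 = 17.186 RPM

17.19 RPM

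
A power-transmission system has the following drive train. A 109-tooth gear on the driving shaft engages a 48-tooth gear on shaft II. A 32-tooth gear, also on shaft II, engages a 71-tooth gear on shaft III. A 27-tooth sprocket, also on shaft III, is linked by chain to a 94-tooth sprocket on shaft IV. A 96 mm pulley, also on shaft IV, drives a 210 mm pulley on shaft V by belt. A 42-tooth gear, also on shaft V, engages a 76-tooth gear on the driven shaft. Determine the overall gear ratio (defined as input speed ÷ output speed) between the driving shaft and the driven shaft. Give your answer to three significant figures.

13.5

Each stage contributes driven/driver: gear mesh 48/109 = 0.44037, gear mesh 71/32 = 2.2188, chain 94/27 = 3.4815, belt 210/96 = 2.1875, gear mesh 76/42 = 1.8095.
Overall: 0.44037 × 2.2188 × 3.4815 × 2.1875 × 1.8095 = 13.465.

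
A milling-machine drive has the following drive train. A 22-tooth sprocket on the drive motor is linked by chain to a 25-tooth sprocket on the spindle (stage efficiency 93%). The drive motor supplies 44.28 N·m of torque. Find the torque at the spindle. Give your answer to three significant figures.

chain 25/22 = 1.1364 → τ = 44.28·1.1364·0.93 = 46.796 N·m

46.8 N·m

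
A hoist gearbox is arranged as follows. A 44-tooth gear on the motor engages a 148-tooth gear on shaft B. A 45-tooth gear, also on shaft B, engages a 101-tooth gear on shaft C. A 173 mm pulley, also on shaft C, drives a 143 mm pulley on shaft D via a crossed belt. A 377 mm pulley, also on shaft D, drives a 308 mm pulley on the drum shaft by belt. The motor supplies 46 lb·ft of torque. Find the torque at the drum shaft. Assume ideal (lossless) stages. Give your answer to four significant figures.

Gear mesh: ratio = 148/44 = 3.3636; torque at shaft B = 46 × 3.3636 = 154.73 lb·ft.
Gear mesh: ratio = 101/45 = 2.2444; torque at shaft C = 154.73 × 2.2444 = 347.28 lb·ft.
Belt: ratio = 143/173 = 0.82659; torque at shaft D = 347.28 × 0.82659 = 287.06 lb·ft.
Belt: ratio = 308/377 = 0.81698; torque at the drum shaft = 287.06 × 0.81698 = 234.52 lb·ft.

234.5 lb·ft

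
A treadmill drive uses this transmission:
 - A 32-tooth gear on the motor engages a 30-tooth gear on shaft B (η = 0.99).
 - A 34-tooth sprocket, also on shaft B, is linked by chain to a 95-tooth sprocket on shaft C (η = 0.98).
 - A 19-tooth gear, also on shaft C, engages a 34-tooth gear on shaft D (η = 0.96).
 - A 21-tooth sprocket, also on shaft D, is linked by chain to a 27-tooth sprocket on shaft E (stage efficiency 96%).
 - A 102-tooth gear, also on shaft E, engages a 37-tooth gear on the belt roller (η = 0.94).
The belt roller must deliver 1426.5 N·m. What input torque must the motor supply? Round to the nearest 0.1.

Overall ratio R = 0.9375 × 2.7941 × 1.7895 × 1.2857 × 0.36275 = 2.1862; overall efficiency η = 0.99 × 0.98 × 0.96 × 0.96 × 0.94 = 0.8405.
Input torque = output torque / (R × η) = 1426.5 / (2.1862 × 0.8405) = 776.34 N·m.

776.3 N·m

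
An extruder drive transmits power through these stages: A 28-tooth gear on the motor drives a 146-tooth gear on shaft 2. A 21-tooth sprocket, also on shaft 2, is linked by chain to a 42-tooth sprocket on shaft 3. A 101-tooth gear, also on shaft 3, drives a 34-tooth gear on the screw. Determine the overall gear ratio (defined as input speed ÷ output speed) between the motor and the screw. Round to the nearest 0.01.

3.51

Each stage contributes driven/driver: gear mesh 146/28 = 5.2143, chain 42/21 = 2, gear mesh 34/101 = 0.33663.
Overall: 5.2143 × 2 × 0.33663 = 3.5106.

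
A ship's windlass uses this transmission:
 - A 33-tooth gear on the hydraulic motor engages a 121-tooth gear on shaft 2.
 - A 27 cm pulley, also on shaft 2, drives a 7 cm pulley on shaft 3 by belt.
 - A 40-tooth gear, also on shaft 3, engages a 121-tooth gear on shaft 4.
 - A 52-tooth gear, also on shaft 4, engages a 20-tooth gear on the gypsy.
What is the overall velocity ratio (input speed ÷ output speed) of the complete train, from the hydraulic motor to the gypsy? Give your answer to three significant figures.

1.11

Each stage contributes driven/driver: gear mesh 121/33 = 3.6667, belt 7/27 = 0.25926, gear mesh 121/40 = 3.025, gear mesh 20/52 = 0.38462.
Overall: 3.6667 × 0.25926 × 3.025 × 0.38462 = 1.106.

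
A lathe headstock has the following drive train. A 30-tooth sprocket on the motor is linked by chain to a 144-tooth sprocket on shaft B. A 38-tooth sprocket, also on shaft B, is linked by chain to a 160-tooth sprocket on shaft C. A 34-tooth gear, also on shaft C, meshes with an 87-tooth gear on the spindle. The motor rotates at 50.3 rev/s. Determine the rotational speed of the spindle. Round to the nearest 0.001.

chain 144/30 = 4.8 → 50.3/4.8 = 10.479 rev/s
chain 160/38 = 4.2105 → 10.479/4.2105 = 2.4888 rev/s
gear mesh 87/34 = 2.5588 → 2.4888/2.5588 = 0.97264 rev/s

0.973 rev/s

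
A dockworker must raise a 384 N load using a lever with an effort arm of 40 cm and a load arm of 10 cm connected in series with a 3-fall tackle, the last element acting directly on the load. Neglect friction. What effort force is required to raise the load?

Lever MA = effort arm / load arm = 40/10 = 4.
Block-and-tackle MA = number of supporting rope parts = 3.
Combined ideal MA = 4 × 3 = 12.
Effort = load / MA = 384 / 12 = 32 N.

32 N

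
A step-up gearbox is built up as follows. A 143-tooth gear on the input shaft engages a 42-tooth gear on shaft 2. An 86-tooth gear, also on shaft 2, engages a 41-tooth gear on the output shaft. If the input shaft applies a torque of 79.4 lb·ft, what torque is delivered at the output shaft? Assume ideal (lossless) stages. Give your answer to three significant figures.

11.1 lb·ft

Gear mesh: ratio = 42/143 = 0.29371; torque at shaft 2 = 79.4 × 0.29371 = 23.32 lb·ft.
Gear mesh: ratio = 41/86 = 0.47674; torque at the output shaft = 23.32 × 0.47674 = 11.118 lb·ft.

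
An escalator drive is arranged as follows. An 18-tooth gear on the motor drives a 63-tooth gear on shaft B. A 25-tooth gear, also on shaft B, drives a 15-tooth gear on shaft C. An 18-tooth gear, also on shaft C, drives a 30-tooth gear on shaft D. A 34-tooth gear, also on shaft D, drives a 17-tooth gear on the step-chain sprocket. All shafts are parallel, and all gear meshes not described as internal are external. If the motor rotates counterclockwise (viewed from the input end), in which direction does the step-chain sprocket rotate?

the motor → shaft B: external mesh, 1 reversal → CW.
shaft B → shaft C: external mesh, 1 reversal → CCW.
shaft C → shaft D: external mesh, 1 reversal → CW.
shaft D → the step-chain sprocket: external mesh, 1 reversal → CCW.
4 reversals in total — an even number — so the step-chain sprocket turns the same way as the motor.

counterclockwise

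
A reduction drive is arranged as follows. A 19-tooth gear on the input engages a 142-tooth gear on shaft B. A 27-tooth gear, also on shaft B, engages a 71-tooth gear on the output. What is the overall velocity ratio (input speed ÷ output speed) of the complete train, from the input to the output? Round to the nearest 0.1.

Each stage contributes driven/driver: gear mesh 142/19 = 7.4737, gear mesh 71/27 = 2.6296.
Overall: 7.4737 × 2.6296 = 19.653.

19.7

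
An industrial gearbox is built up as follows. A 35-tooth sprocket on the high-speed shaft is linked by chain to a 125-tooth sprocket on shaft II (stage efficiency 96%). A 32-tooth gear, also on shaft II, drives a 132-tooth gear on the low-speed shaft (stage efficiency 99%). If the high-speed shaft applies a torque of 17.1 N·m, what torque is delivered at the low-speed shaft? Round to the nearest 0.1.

239.4 N·m

Chain: ratio = 125/35 = 3.5714; torque at shaft II = 17.1 × 3.5714 × 0.96 = 58.629 N·m.
Gear mesh: ratio = 132/32 = 4.125; torque at the low-speed shaft = 58.629 × 4.125 × 0.99 = 239.42 N·m.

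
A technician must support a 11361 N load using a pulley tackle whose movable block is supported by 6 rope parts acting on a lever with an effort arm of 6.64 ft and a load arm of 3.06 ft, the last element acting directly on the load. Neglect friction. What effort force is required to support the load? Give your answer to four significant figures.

872.6 N

Block-and-tackle MA = number of supporting rope parts = 6.
Lever MA = effort arm / load arm = 6.64/3.06 = 2.1699.
Combined ideal MA = 6 × 2.1699 = 13.02.
Effort = load / MA = 11361 / 13.02 = 872.61 N.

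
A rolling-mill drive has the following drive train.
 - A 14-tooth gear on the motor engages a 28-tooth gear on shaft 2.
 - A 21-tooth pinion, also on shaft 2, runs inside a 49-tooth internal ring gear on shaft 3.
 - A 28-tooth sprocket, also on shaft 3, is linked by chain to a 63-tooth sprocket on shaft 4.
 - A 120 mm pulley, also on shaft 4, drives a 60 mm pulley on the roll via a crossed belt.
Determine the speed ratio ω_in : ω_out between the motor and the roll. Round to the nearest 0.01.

5.25

Each stage contributes driven/driver: gear mesh 28/14 = 2, internal gear 49/21 = 2.3333, chain 63/28 = 2.25, belt 60/120 = 0.5.
Overall: 2 × 2.3333 × 2.25 × 0.5 = 5.25.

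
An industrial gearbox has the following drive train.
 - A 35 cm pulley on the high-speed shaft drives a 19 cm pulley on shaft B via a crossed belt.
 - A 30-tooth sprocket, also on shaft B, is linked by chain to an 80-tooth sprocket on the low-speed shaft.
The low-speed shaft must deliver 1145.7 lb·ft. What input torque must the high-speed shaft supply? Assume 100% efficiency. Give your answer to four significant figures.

Overall ratio R = 0.54286 × 2.6667 = 1.4476.
Input torque = output torque / R = 1145.7 / 1.4476 = 791.44 lb·ft.

791.4 lb·ft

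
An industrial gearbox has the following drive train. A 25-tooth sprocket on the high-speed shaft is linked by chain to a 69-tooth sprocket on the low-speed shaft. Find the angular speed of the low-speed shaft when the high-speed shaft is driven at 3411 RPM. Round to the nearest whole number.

chain 69/25 = 2.76 → 3411/2.76 = 1235.9 RPM

1236 RPM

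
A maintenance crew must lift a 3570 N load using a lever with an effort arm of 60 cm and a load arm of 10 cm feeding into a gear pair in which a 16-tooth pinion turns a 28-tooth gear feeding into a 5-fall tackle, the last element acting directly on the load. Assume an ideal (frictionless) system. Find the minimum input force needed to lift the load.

Lever MA = effort arm / load arm = 60/10 = 6.
Gear pair MA = 28/16 = 1.75.
Block-and-tackle MA = number of supporting rope parts = 5.
Combined ideal MA = 6 × 1.75 × 5 = 52.5.
Effort = load / MA = 3570 / 52.5 = 68 N.

68 N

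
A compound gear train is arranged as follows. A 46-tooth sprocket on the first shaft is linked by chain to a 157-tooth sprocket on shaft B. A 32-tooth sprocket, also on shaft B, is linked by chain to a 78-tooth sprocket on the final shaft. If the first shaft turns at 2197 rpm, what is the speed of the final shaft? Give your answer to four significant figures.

264.1 rpm

the first shaft → shaft B (chain, 157/46): 2197 ÷ 3.413 = 643.71 rpm
shaft B → the final shaft (chain, 78/32): 643.71 ÷ 2.4375 = 264.08 rpm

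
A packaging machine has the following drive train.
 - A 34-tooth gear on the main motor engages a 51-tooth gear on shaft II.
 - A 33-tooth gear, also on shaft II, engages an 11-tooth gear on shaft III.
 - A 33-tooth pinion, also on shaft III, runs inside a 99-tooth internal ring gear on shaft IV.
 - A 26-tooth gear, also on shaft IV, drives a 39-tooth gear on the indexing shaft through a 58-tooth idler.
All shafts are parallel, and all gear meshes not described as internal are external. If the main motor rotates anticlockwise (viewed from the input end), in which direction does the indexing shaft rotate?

anticlockwise

the main motor → shaft II: external mesh, 1 reversal → CW.
shaft II → shaft III: external mesh, 1 reversal → CCW.
shaft III → shaft IV: internal mesh, same direction → CCW.
shaft IV → the indexing shaft: driver → idler → driven is 2 external meshes, 2 reversals → CCW.
4 reversals in total — an even number — so the indexing shaft turns the same way as the main motor.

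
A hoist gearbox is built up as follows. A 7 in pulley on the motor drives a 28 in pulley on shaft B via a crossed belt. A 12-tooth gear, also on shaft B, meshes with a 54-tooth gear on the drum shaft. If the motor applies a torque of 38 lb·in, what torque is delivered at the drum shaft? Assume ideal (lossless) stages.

belt 28/7 = 4 → τ = 38·4 = 152 lb·in
gear mesh 54/12 = 4.5 → τ = 152·4.5 = 684 lb·in

684 lb·in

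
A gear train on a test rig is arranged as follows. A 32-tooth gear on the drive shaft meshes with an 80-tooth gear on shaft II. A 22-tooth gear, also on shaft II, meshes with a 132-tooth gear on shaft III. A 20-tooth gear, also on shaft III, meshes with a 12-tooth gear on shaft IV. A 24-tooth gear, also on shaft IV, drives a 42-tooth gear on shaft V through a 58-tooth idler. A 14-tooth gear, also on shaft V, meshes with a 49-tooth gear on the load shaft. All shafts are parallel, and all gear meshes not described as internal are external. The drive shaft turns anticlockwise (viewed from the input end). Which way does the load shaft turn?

the drive shaft → shaft II: external mesh, 1 reversal → CW.
shaft II → shaft III: external mesh, 1 reversal → CCW.
shaft III → shaft IV: external mesh, 1 reversal → CW.
shaft IV → shaft V: driver → idler → driven is 2 external meshes, 2 reversals → CW.
shaft V → the load shaft: external mesh, 1 reversal → CCW.
6 reversals in total — an even number — so the load shaft turns the same way as the drive shaft.

anticlockwise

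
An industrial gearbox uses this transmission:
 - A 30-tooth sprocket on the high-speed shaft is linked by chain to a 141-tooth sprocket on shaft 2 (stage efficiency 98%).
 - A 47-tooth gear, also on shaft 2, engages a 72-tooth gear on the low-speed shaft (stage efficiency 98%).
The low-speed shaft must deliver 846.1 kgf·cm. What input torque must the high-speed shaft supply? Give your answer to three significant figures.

Overall ratio R = 4.7 × 1.5319 = 7.2; overall efficiency η = 0.98 × 0.98 = 0.9604.
Input torque = output torque / (R × η) = 846.1 / (7.2 × 0.9604) = 122.36 kgf·cm.

122 kgf·cm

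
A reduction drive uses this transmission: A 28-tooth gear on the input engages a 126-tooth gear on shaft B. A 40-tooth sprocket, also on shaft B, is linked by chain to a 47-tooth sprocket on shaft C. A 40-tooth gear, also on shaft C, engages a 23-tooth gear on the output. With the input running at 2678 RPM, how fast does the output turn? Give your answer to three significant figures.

the input → shaft B (gear mesh, 126/28): 2678 ÷ 4.5 = 595.11 RPM
shaft B → shaft C (chain, 47/40): 595.11 ÷ 1.175 = 506.48 RPM
shaft C → the output (gear mesh, 23/40): 506.48 ÷ 0.575 = 880.83 RPM

881 RPM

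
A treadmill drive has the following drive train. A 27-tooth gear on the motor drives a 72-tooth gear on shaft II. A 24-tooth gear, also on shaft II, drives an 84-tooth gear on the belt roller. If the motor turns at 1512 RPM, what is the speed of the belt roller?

162 RPM

the motor → shaft II (gear mesh, 72/27): 1512 ÷ 2.6667 = 567 RPM
shaft II → the belt roller (gear mesh, 84/24): 567 ÷ 3.5 = 162 RPM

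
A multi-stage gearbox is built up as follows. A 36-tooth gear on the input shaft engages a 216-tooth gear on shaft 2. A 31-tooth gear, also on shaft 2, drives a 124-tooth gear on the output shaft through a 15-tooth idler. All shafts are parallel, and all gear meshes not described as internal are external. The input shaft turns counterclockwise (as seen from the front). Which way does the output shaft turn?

clockwise

the input shaft → shaft 2: external mesh, 1 reversal → CW.
shaft 2 → the output shaft: driver → idler → driven is 2 external meshes, 2 reversals → CW.
3 reversals in total — an odd number — so the output shaft turns opposite to the input shaft.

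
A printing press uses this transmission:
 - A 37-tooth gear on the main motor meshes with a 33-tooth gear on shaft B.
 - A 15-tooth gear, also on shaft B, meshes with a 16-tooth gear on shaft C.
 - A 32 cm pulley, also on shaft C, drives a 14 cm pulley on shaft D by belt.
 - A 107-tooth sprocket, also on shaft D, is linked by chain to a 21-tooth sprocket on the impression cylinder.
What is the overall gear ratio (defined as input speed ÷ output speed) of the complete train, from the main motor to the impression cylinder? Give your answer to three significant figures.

Each stage contributes driven/driver: gear mesh 33/37 = 0.89189, gear mesh 16/15 = 1.0667, belt 14/32 = 0.4375, chain 21/107 = 0.19626.
Overall: 0.89189 × 1.0667 × 0.4375 × 0.19626 = 0.081687.

0.0817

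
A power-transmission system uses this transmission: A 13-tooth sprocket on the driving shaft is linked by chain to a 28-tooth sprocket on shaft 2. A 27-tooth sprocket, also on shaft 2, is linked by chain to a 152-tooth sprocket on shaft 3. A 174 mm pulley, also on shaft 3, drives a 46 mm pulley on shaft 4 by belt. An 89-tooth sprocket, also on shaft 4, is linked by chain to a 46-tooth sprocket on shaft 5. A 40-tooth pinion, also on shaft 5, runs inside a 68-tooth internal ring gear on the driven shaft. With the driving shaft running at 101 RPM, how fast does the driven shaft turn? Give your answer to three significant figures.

the driving shaft → shaft 2 (chain, 28/13): 101 ÷ 2.1538 = 46.893 RPM
shaft 2 → shaft 3 (chain, 152/27): 46.893 ÷ 5.6296 = 8.3297 RPM
shaft 3 → shaft 4 (belt, 46/174): 8.3297 ÷ 0.26437 = 31.508 RPM
shaft 4 → shaft 5 (chain, 46/89): 31.508 ÷ 0.51685 = 60.961 RPM
shaft 5 → the driven shaft (internal gear, 68/40): 60.961 ÷ 1.7 = 35.859 RPM

35.9 RPM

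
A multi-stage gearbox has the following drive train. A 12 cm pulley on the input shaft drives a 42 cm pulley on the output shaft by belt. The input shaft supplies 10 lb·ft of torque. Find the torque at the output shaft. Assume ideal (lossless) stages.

After the belt (42/12): 10 × 3.5 = 35 lb·ft

35 lb·ft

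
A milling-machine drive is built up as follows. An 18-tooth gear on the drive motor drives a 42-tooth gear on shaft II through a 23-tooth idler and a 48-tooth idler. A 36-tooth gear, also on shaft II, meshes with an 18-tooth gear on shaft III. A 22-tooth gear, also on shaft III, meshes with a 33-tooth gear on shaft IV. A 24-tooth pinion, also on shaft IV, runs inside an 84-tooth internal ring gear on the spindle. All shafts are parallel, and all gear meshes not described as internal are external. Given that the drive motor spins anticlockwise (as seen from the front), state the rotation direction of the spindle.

clockwise

the drive motor → shaft II: driver → idler → idler → driven is 3 external meshes, 3 reversals → CW.
shaft II → shaft III: external mesh, 1 reversal → CCW.
shaft III → shaft IV: external mesh, 1 reversal → CW.
shaft IV → the spindle: internal mesh, same direction → CW.
5 reversals in total — an odd number — so the spindle turns opposite to the drive motor.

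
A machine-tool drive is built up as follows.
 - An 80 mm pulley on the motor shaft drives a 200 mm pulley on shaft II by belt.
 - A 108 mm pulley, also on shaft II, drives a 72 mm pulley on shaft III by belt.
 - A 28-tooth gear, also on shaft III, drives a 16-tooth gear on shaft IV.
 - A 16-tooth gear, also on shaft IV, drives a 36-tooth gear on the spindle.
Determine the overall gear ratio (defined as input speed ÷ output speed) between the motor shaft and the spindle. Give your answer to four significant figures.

2.143

Each stage contributes driven/driver: belt 200/80 = 2.5, belt 72/108 = 0.66667, gear mesh 16/28 = 0.57143, gear mesh 36/16 = 2.25.
Overall: 2.5 × 0.66667 × 0.57143 × 2.25 = 2.1429.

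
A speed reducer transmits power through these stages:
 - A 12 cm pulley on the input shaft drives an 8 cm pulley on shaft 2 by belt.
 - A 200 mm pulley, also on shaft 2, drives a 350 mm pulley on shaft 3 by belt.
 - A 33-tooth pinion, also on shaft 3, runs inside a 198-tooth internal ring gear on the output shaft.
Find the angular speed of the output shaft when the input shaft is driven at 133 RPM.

the input shaft → shaft 2 (belt, 8/12): 133 ÷ 0.66667 = 199.5 RPM
shaft 2 → shaft 3 (belt, 350/200): 199.5 ÷ 1.75 = 114 RPM
shaft 3 → the output shaft (internal gear, 198/33): 114 ÷ 6 = 19 RPM

19 RPM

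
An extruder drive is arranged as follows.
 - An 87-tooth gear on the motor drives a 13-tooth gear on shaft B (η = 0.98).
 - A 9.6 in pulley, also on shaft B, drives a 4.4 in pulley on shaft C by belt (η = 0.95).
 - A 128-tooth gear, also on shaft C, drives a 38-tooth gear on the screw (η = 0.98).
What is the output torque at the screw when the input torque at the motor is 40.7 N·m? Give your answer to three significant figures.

0.755 N·m

gear mesh 13/87 = 0.14943 → τ = 40.7·0.14943·0.98 = 5.96 N·m
belt 4.4/9.6 = 0.45833 → τ = 5.96·0.45833·0.95 = 2.5951 N·m
gear mesh 38/128 = 0.29688 → τ = 2.5951·0.29688·0.98 = 0.755 N·m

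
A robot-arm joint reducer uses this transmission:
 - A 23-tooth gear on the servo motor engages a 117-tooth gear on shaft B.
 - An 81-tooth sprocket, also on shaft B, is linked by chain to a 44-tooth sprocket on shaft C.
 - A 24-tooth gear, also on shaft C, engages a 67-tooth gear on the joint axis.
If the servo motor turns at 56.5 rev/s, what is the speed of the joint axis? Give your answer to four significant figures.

the servo motor → shaft B (gear mesh, 117/23): 56.5 ÷ 5.087 = 11.107 rev/s
shaft B → shaft C (chain, 44/81): 11.107 ÷ 0.54321 = 20.447 rev/s
shaft C → the joint axis (gear mesh, 67/24): 20.447 ÷ 2.7917 = 7.3242 rev/s

7.324 rev/s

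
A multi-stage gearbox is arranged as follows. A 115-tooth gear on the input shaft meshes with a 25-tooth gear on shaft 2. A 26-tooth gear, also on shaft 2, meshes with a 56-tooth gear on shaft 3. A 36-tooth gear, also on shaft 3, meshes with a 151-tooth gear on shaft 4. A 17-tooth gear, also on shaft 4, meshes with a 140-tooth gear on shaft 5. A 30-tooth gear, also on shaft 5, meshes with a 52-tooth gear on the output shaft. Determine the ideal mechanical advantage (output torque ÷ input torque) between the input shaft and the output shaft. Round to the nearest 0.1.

Each stage contributes driven/driver: gear mesh 25/115 = 0.21739, gear mesh 56/26 = 2.1538, gear mesh 151/36 = 4.1944, gear mesh 140/17 = 8.2353, gear mesh 52/30 = 1.7333.
Overall: 0.21739 × 2.1538 × 4.1944 × 8.2353 × 1.7333 = 28.034.

28.0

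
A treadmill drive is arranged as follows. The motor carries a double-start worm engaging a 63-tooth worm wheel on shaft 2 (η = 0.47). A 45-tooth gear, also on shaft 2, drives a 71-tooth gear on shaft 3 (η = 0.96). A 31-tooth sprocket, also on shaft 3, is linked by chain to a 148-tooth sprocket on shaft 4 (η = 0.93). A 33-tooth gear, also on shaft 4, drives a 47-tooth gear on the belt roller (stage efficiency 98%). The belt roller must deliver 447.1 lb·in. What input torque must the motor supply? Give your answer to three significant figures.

3.22 lb·in

Overall ratio R = 31.5 × 1.5778 × 4.7742 × 1.4242 = 337.94; overall efficiency η = 0.47 × 0.96 × 0.93 × 0.98 = 0.4112.
Input torque = output torque / (R × η) = 447.1 / (337.94 × 0.4112) = 3.2173 lb·in.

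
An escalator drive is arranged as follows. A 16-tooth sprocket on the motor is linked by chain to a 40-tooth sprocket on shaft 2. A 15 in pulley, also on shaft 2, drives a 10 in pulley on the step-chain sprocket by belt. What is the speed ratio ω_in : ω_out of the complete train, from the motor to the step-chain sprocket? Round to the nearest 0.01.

1.67

Each stage contributes driven/driver: chain 40/16 = 2.5, belt 10/15 = 0.66667.
Overall: 2.5 × 0.66667 = 1.6667.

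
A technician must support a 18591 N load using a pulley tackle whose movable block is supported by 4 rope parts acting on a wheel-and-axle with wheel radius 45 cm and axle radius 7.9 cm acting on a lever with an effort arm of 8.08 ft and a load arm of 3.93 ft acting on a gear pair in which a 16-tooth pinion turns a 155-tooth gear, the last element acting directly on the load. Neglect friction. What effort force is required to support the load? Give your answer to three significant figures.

Block-and-tackle MA = number of supporting rope parts = 4.
Wheel-and-axle MA = R/r = 45/7.9 = 5.6962.
Lever MA = effort arm / load arm = 8.08/3.93 = 2.056.
Gear pair MA = 155/16 = 9.6875.
Combined ideal MA = 4 × 5.6962 × 2.056 × 9.6875 = 453.81.
Effort = load / MA = 18591 / 453.81 = 40.966 N.

41.0 N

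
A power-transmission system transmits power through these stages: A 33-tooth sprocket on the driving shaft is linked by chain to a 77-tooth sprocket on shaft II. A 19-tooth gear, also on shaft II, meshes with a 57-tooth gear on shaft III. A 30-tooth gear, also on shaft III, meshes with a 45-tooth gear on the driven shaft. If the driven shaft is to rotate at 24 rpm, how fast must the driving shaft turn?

Overall ratio R = 2.3333 × 3 × 1.5 = 10.5.
Required input speed = output speed × R = 24 × 10.5 = 252 rpm.

252 rpm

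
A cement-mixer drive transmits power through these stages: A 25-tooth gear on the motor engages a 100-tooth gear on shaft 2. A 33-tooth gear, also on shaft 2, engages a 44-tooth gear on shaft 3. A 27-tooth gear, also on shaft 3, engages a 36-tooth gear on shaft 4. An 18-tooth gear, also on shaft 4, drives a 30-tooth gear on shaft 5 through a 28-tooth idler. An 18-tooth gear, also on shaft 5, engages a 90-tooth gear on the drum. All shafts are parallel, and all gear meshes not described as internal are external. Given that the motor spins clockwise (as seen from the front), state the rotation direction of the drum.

clockwise

the motor → shaft 2: external mesh, 1 reversal → CCW.
shaft 2 → shaft 3: external mesh, 1 reversal → CW.
shaft 3 → shaft 4: external mesh, 1 reversal → CCW.
shaft 4 → shaft 5: driver → idler → driven is 2 external meshes, 2 reversals → CCW.
shaft 5 → the drum: external mesh, 1 reversal → CW.
6 reversals in total — an even number — so the drum turns the same way as the motor.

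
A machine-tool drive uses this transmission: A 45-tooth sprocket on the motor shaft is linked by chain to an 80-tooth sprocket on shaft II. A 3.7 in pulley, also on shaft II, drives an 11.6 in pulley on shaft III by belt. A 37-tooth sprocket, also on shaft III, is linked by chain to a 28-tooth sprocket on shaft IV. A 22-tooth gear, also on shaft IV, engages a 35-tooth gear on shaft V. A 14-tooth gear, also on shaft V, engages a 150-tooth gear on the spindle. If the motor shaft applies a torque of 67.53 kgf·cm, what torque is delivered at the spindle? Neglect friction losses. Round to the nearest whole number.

4855 kgf·cm

After the chain (80/45): 67.53 × 1.7778 = 120.05 kgf·cm
After the belt (11.6/3.7): 120.05 × 3.1351 = 376.38 kgf·cm
After the chain (28/37): 376.38 × 0.75676 = 284.83 kgf·cm
After the gear mesh (35/22): 284.83 × 1.5909 = 453.14 kgf·cm
After the gear mesh (150/14): 453.14 × 10.714 = 4855.1 kgf·cm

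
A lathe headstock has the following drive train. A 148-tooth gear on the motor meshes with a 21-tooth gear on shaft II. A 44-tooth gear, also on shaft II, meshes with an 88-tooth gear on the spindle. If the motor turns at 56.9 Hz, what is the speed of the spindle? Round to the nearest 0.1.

200.5 Hz

Gear mesh: ratio = 21/148 = 0.14189, so shaft II turns at 56.9 / 0.14189 = 401.01 Hz.
Gear mesh: ratio = 88/44 = 2, so the spindle turns at 401.01 / 2 = 200.5 Hz.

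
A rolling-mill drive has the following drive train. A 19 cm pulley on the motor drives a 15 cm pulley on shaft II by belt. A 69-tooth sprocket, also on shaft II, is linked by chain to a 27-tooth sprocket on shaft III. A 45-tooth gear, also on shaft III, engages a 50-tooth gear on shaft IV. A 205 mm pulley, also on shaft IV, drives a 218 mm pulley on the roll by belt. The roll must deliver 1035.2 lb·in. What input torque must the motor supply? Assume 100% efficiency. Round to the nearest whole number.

2836 lb·in

Overall ratio R = 0.78947 × 0.3913 × 1.1111 × 1.0634 = 0.36502.
Input torque = output torque / R = 1035.2 / 0.36502 = 2836 lb·in.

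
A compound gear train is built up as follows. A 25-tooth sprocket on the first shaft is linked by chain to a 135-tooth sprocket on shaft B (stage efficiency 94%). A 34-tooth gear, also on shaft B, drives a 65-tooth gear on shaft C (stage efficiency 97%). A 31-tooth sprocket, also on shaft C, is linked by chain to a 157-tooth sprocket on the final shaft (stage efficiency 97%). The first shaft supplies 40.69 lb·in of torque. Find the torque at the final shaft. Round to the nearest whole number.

Chain: ratio = 135/25 = 5.4; torque at shaft B = 40.69 × 5.4 × 0.94 = 206.54 lb·in.
Gear mesh: ratio = 65/34 = 1.9118; torque at shaft C = 206.54 × 1.9118 × 0.97 = 383.01 lb·in.
Chain: ratio = 157/31 = 5.0645; torque at the final shaft = 383.01 × 5.0645 × 0.97 = 1881.6 lb·in.

1882 lb·in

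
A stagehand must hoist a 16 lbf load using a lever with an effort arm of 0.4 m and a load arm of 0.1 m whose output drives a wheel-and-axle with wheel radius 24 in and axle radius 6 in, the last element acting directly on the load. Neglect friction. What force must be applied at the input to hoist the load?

1 lbf

Lever MA = effort arm / load arm = 0.4/0.1 = 4.
Wheel-and-axle MA = R/r = 24/6 = 4.
Combined ideal MA = 4 × 4 = 16.
Effort = load / MA = 16 / 16 = 1 lbf.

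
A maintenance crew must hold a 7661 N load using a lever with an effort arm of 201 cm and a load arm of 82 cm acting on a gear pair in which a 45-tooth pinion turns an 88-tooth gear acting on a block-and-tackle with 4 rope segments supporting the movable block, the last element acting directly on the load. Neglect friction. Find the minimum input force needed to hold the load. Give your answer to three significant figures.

400 N

Lever MA = effort arm / load arm = 201/82 = 2.4512.
Gear pair MA = 88/45 = 1.9556.
Block-and-tackle MA = number of supporting rope parts = 4.
Combined ideal MA = 2.4512 × 1.9556 × 4 = 19.174.
Effort = load / MA = 7661 / 19.174 = 399.55 N.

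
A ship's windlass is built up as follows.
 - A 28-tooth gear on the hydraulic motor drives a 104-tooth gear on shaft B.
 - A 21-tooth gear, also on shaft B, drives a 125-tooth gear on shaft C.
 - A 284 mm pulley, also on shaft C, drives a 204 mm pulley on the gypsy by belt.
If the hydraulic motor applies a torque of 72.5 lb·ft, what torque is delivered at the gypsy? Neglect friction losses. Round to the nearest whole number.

Gear mesh: ratio = 104/28 = 3.7143; torque at shaft B = 72.5 × 3.7143 = 269.29 lb·ft.
Gear mesh: ratio = 125/21 = 5.9524; torque at shaft C = 269.29 × 5.9524 = 1602.9 lb·ft.
Belt: ratio = 204/284 = 0.71831; torque at the gypsy = 1602.9 × 0.71831 = 1151.4 lb·ft.

1151 lb·ft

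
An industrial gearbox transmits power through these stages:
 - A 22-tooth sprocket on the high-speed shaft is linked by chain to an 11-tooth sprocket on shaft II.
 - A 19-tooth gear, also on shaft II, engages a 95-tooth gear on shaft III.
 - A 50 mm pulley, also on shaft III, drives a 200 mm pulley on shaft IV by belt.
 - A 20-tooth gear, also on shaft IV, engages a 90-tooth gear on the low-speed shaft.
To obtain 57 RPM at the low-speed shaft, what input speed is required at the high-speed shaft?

2565 RPM

Overall ratio R = 0.5 × 5 × 4 × 4.5 = 45.
Required input speed = output speed × R = 57 × 45 = 2565 RPM.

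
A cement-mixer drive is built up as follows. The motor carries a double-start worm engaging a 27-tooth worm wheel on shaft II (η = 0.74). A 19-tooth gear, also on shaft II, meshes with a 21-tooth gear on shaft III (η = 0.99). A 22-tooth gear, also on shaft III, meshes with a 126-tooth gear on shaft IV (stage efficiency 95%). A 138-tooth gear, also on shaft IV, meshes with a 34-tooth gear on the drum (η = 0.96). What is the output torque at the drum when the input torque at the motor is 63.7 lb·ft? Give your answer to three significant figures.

After the worm (27/2): 63.7 × 13.5 × 0.74 = 636.36 lb·ft
After the gear mesh (21/19): 636.36 × 1.1053 × 0.99 = 696.32 lb·ft
After the gear mesh (126/22): 696.32 × 5.7273 × 0.95 = 3788.6 lb·ft
After the gear mesh (34/138): 3788.6 × 0.24638 × 0.96 = 896.08 lb·ft

896 lb·ft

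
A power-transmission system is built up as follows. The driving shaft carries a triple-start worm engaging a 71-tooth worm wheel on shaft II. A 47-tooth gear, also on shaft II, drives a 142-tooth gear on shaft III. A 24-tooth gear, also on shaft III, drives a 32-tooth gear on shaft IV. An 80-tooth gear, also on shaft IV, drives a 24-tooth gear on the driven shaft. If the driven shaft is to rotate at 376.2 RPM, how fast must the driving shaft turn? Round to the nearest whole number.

10760 RPM

Overall ratio R = 23.667 × 3.0213 × 1.3333 × 0.3 = 28.601.
Required input speed = output speed × R = 376.2 × 28.601 = 10760 RPM.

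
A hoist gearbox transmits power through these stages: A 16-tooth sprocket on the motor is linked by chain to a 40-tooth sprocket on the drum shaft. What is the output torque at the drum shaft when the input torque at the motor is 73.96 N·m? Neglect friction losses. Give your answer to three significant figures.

Chain: ratio = 40/16 = 2.5; torque at the drum shaft = 73.96 × 2.5 = 184.9 N·m.

185 N·m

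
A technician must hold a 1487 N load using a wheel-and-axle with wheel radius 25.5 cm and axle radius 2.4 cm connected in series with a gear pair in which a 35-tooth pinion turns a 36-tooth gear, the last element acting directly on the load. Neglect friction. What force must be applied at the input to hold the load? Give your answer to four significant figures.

Wheel-and-axle MA = R/r = 25.5/2.4 = 10.625.
Gear pair MA = 36/35 = 1.0286.
Combined ideal MA = 10.625 × 1.0286 = 10.929.
Effort = load / MA = 1487 / 10.929 = 136.07 N.

136.1 N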